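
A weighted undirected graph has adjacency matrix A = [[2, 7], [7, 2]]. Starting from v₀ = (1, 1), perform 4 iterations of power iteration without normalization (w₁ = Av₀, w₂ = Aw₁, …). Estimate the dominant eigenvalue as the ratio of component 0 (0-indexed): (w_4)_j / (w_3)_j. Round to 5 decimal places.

w1 = Av₀ = (9, 9)
w2 = Aw1 = (81, 81)
w3 = Aw2 = (729, 729)
w4 = Aw3 = (6561, 6561)
Ratio at component: 6561 / 729 = 9.00000

9.00000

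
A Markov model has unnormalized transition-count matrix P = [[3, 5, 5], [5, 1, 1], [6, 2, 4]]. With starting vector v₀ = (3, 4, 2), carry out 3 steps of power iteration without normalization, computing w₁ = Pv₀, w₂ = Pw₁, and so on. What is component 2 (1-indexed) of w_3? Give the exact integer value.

w1 = Pv₀ = (39, 21, 34)
w2 = Pw1 = (392, 250, 412)
w3 = Pw2 = (4486, 2622, 4500)
The requested component of w3 is 2622.

2622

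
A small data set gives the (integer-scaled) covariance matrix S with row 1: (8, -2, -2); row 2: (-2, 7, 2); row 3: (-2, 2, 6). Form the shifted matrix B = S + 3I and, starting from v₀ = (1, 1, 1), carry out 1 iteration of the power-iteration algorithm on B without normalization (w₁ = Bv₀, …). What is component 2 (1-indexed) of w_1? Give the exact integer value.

B = S + 3I has rows (11, -2, -2); (-2, 10, 2); (-2, 2, 9)
w1 = Bv₀ = (11·1 + (-2)·1 + (-2)·1; (-2)·1 + 10·1 + 2·1; (-2)·1 + 2·1 + 9·1) = (7, 10, 9)
Requested component of w1: 10

10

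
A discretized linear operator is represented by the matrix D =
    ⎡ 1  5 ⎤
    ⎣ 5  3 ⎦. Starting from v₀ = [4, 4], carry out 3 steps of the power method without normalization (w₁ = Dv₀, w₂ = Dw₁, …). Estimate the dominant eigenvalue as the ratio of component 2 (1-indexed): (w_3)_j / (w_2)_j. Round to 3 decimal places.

7.259

w1 = Dv₀ = (1·4 + 5·4; 5·4 + 3·4) = (24, 32)
w2 = Dw1 = (1·24 + 5·32; 5·24 + 3·32) = (184, 216)
w3 = Dw2 = (1264, 1568)
Ratio at component: 1568 / 216 = 7.259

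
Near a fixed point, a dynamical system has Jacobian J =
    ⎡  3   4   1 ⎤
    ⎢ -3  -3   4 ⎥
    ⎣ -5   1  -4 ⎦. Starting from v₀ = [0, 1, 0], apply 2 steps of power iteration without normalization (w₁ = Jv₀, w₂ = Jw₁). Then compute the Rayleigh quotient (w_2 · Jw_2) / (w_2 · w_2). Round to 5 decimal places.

w1 = Jv₀ = (4, -3, 1)
w2 = Jw1 = (1, 1, -27)
Jw2 = (-20, -114, 104)
w2·Jw2 = 1·(-20) + 1·(-114) + (-27)·104 = -2942; w2·w2 = 1·1 + 1·1 + (-27)·(-27) = 731
λ ≈ -2942/731 = -4.02462

-4.02462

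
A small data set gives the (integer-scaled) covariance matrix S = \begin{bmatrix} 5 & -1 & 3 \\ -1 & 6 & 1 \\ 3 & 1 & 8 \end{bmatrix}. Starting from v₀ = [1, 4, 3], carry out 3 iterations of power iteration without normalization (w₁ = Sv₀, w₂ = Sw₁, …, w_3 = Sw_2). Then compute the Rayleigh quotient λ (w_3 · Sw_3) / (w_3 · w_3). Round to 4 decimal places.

λ ≈ 9.5909

w1 = Sv₀ = (5·1 + (-1)·4 + 3·3; (-1)·1 + 6·4 + 1·3; 3·1 + 1·4 + 8·3) = (10, 26, 31)
w2 = Sw1 = (5·10 + (-1)·26 + 3·31; (-1)·10 + 6·26 + 1·31; 3·10 + 1·26 + 8·31) = (117, 177, 304)
w3 = Sw2 = (1320, 1249, 2960)
Sw3 = (14231, 9134, 28889)
w3·Sw3 = 1320·14231 + 1249·9134 + 2960·28889 = 115704726; w3·w3 = 1320·1320 + 1249·1249 + 2960·2960 = 12064001
λ ≈ 115704726/12064001 = 9.5909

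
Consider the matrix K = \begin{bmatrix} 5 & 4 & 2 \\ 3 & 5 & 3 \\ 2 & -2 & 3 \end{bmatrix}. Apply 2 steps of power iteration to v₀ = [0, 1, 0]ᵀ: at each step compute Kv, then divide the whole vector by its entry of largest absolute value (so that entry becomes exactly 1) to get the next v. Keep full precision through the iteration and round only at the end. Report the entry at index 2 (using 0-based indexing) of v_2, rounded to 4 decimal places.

-0.2222

Kv0 = (4.00000, 5.00000, -2.00000); divide by 5.00000 → v1 = (0.80000, 1.00000, -0.40000)
Kv1 = (7.20000, 6.20000, -1.60000); divide by 7.20000 → v2 = (1.00000, 0.86111, -0.22222)
Requested entry of v2: -8/36 = -0.2222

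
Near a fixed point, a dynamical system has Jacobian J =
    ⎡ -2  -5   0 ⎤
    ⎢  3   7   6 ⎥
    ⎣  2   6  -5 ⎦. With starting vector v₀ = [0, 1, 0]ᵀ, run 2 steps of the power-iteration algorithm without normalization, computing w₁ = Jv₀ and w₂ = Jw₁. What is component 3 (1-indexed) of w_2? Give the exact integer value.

w1 = Jv₀ = ((-2)·0 + (-5)·1 + 0·0; 3·0 + 7·1 + 6·0; 2·0 + 6·1 + (-5)·0) = (-5, 7, 6)
w2 = Jw1 = ((-2)·(-5) + (-5)·7 + 0·6; 3·(-5) + 7·7 + 6·6; 2·(-5) + 6·7 + (-5)·6) = (-25, 70, 2)
The requested component of w2 is 2.

2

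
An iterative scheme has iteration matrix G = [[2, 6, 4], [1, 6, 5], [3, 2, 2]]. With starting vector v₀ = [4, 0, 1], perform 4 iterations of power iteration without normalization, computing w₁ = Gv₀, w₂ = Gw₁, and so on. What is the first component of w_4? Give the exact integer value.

14336

w1 = Gv₀ = (12, 9, 14)
w2 = Gw1 = (134, 136, 82)
w3 = Gw2 = (1412, 1360, 838)
w4 = Gw3 = (14336, 13762, 8632)
The requested component of w4 is 14336.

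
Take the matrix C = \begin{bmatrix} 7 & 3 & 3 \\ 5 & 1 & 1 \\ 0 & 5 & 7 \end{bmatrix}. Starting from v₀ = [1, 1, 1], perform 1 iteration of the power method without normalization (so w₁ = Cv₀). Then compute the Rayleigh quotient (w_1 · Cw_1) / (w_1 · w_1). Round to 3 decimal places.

w1 = Cv₀ = (13, 7, 12)
Cw1 = (148, 84, 119)
w1·Cw1 = 13·148 + 7·84 + 12·119 = 3940; w1·w1 = 13·13 + 7·7 + 12·12 = 362
λ ≈ 3940/362 = 10.884

λ ≈ 10.884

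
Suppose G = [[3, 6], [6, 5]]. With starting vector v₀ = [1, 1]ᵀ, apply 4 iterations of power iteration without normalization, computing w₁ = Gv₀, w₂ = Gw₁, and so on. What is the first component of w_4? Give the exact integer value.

9417

w1 = Gv₀ = (3·1 + 6·1; 6·1 + 5·1) = (9, 11)
w2 = Gw1 = (3·9 + 6·11; 6·9 + 5·11) = (93, 109)
w3 = Gw2 = (933, 1103)
w4 = Gw3 = (9417, 11113)
The requested component of w4 is 9417.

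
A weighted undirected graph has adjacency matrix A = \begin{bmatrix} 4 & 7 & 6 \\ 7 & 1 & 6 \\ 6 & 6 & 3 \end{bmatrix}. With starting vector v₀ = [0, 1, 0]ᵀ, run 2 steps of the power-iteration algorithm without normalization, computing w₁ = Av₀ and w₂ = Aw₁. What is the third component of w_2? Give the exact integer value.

w1 = Av₀ = (4·0 + 7·1 + 6·0; 7·0 + 1·1 + 6·0; 6·0 + 6·1 + 3·0) = (7, 1, 6)
w2 = Aw1 = (4·7 + 7·1 + 6·6; 7·7 + 1·1 + 6·6; 6·7 + 6·1 + 3·6) = (71, 86, 66)
The requested component of w2 is 66.

66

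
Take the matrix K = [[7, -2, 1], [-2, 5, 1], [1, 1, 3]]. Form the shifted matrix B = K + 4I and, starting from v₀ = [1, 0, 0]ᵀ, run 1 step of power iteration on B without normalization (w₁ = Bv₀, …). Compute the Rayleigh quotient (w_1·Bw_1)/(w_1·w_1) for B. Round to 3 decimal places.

11.746

B = K + 4I has rows (11, -2, 1); (-2, 9, 1); (1, 1, 7)
w1 = Bv₀ = (11, -2, 1)
Bw1 = (126, -39, 16)
w1·Bw1 = 1480; w1·w1 = 126; μ ≈ 1480/126 = 11.746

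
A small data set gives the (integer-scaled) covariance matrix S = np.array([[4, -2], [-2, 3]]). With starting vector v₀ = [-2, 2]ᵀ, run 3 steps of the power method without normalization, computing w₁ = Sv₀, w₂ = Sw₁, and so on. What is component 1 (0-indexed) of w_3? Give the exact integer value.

298

w1 = Sv₀ = (4·(-2) + (-2)·2; (-2)·(-2) + 3·2) = (-12, 10)
w2 = Sw1 = (4·(-12) + (-2)·10; (-2)·(-12) + 3·10) = (-68, 54)
w3 = Sw2 = (-380, 298)
The requested component of w3 is 298.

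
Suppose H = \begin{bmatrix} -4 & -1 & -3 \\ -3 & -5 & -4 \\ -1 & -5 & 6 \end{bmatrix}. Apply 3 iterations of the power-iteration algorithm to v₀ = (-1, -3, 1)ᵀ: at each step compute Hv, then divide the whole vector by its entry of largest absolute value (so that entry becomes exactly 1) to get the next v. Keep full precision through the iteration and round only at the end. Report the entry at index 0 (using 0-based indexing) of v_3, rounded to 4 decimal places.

Hv0 = (4.00000, 14.00000, 22.00000); divide by 22.00000 → v1 = (0.18182, 0.63636, 1.00000)
Hv1 = (-4.36364, -7.72727, 2.63636); divide by -7.72727 → v2 = (0.56471, 1.00000, -0.34118)
Hv2 = (-2.23529, -5.32941, -7.61176); divide by -7.61176 → v3 = (0.29366, 0.70015, 1.00000)
Requested entry of v3: 380/1294 = 0.2937

0.2937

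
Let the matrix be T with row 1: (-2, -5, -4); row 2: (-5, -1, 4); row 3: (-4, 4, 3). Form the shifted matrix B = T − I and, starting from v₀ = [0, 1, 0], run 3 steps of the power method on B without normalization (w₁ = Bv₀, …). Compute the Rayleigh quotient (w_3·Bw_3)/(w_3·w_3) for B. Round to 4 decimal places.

B = T − I has rows (-3, -5, -4); (-5, -2, 4); (-4, 4, 2)
w1 = Bv₀ = ((-3)·0 + (-5)·1 + (-4)·0; (-5)·0 + (-2)·1 + 4·0; (-4)·0 + 4·1 + 2·0) = (-5, -2, 4)
w2 = Bw1 = ((-3)·(-5) + (-5)·(-2) + (-4)·4; (-5)·(-5) + (-2)·(-2) + 4·4; (-4)·(-5) + 4·(-2) + 2·4) = (9, 45, 20)
w3 = Bw2 = (-332, -55, 184)
Bw3 = (535, 2506, 1476)
w3·Bw3 = -43866; w3·w3 = 147105; μ ≈ -43866/147105 = -0.2982

μ ≈ -0.2982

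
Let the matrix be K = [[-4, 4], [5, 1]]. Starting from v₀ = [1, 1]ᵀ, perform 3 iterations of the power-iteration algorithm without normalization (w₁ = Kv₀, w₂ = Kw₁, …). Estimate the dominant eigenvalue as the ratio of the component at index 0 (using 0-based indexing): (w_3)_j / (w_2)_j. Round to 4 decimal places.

w1 = Kv₀ = ((-4)·1 + 4·1; 5·1 + 1·1) = (0, 6)
w2 = Kw1 = ((-4)·0 + 4·6; 5·0 + 1·6) = (24, 6)
w3 = Kw2 = (-72, 126)
Ratio at component: -72 / 24 = -3.0000

λ ≈ -3.0000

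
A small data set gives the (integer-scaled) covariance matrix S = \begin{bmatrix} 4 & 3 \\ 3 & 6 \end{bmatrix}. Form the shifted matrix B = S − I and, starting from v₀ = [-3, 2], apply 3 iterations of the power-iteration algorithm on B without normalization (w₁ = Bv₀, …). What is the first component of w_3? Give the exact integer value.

-30

B = S − I has rows (3, 3); (3, 5)
w1 = Bv₀ = (-3, 1)
w2 = Bw1 = (-6, -4)
w3 = Bw2 = (-30, -38)
Requested component of w3: -30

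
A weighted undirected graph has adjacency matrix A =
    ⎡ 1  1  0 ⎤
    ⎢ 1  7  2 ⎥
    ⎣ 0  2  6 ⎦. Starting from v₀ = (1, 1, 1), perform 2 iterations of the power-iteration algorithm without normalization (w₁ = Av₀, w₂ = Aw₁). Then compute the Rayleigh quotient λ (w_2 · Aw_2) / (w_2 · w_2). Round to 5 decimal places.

w1 = Av₀ = (2, 10, 8)
w2 = Aw1 = (12, 88, 68)
Aw2 = (100, 764, 584)
w2·Aw2 = 12·100 + 88·764 + 68·584 = 108144; w2·w2 = 12·12 + 88·88 + 68·68 = 12512
λ ≈ 108144/12512 = 8.64322

λ ≈ 8.64322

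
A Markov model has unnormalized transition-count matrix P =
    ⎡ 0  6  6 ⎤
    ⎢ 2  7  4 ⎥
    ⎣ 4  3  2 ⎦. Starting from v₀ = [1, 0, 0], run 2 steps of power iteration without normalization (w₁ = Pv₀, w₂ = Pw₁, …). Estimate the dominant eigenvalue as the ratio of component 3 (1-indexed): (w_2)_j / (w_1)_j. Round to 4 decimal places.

λ ≈ 3.5000

w1 = Pv₀ = (0, 2, 4)
w2 = Pw1 = (36, 30, 14)
Ratio at component: 14 / 4 = 3.5000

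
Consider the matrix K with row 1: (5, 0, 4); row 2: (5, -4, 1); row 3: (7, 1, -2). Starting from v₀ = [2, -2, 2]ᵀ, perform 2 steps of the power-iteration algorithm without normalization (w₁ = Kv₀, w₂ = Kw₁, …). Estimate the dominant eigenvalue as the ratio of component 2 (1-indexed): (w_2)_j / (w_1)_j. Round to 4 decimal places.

0.9000

w1 = Kv₀ = (5·2 + 0·(-2) + 4·2; 5·2 + (-4)·(-2) + 1·2; 7·2 + 1·(-2) + (-2)·2) = (18, 20, 8)
w2 = Kw1 = (5·18 + 0·20 + 4·8; 5·18 + (-4)·20 + 1·8; 7·18 + 1·20 + (-2)·8) = (122, 18, 130)
Ratio at component: 18 / 20 = 0.9000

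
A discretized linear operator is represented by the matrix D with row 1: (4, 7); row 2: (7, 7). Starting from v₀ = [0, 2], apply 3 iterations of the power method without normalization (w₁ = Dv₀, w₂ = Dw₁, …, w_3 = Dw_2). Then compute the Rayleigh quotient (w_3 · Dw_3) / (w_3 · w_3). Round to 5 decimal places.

w1 = Dv₀ = (14, 14)
w2 = Dw1 = (154, 196)
w3 = Dw2 = (1988, 2450)
Dw3 = (25102, 31066)
w3·Dw3 = 1988·25102 + 2450·31066 = 126014476; w3·w3 = 1988·1988 + 2450·2450 = 9954644
λ ≈ 126014476/9954644 = 12.65886

12.65886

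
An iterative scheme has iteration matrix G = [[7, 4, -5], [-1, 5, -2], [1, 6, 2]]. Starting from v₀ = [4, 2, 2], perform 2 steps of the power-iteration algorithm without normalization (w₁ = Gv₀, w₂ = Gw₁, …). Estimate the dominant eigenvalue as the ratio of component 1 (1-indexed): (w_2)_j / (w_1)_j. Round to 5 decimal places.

λ ≈ 3.46154

w1 = Gv₀ = (7·4 + 4·2 + (-5)·2; (-1)·4 + 5·2 + (-2)·2; 1·4 + 6·2 + 2·2) = (26, 2, 20)
w2 = Gw1 = (7·26 + 4·2 + (-5)·20; (-1)·26 + 5·2 + (-2)·20; 1·26 + 6·2 + 2·20) = (90, -56, 78)
Ratio at component: 90 / 26 = 3.46154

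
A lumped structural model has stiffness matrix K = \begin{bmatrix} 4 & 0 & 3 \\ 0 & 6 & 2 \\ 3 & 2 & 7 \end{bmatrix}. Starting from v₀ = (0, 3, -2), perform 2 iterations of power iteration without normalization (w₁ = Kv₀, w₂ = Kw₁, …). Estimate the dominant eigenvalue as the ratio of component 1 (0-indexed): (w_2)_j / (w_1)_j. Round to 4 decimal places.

w1 = Kv₀ = (4·0 + 0·3 + 3·(-2); 0·0 + 6·3 + 2·(-2); 3·0 + 2·3 + 7·(-2)) = (-6, 14, -8)
w2 = Kw1 = (4·(-6) + 0·14 + 3·(-8); 0·(-6) + 6·14 + 2·(-8); 3·(-6) + 2·14 + 7·(-8)) = (-48, 68, -46)
Ratio at component: 68 / 14 = 4.8571

λ ≈ 4.8571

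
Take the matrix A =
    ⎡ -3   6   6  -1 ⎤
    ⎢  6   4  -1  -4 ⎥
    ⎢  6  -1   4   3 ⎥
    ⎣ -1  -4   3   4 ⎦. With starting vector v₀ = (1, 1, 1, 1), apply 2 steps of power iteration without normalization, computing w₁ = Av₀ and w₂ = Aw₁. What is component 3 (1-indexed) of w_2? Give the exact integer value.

w1 = Av₀ = ((-3)·1 + 6·1 + 6·1 + (-1)·1; 6·1 + 4·1 + (-1)·1 + (-4)·1; 6·1 + (-1)·1 + 4·1 + 3·1; (-1)·1 + (-4)·1 + 3·1 + 4·1) = (8, 5, 12, 2)
w2 = Aw1 = ((-3)·8 + 6·5 + 6·12 + (-1)·2; 6·8 + 4·5 + (-1)·12 + (-4)·2; 6·8 + (-1)·5 + 4·12 + 3·2; (-1)·8 + (-4)·5 + 3·12 + 4·2) = (76, 48, 97, 16)
The requested component of w2 is 97.

97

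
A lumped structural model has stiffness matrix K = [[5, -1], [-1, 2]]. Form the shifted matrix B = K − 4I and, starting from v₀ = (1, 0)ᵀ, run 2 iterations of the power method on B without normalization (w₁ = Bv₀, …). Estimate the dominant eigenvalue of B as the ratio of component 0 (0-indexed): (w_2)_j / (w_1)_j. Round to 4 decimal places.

μ ≈ 2.0000

B = K − 4I has rows (1, -1); (-1, -2)
w1 = Bv₀ = (1·1 + (-1)·0; (-1)·1 + (-2)·0) = (1, -1)
w2 = Bw1 = (1·1 + (-1)·(-1); (-1)·1 + (-2)·(-1)) = (2, 1)
Ratio: 2/1 = 2.0000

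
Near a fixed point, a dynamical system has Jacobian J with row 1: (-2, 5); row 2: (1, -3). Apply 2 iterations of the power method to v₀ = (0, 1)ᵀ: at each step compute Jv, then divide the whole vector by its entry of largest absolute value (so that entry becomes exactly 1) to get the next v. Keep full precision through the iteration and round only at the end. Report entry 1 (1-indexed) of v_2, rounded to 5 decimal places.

1.00000

Jv0 = (5.000000, -3.000000); divide by 5.000000 → v1 = (1.000000, -0.600000)
Jv1 = (-5.000000, 2.800000); divide by -5.000000 → v2 = (1.000000, -0.560000)
Requested entry of v2: -25/-25 = 1.00000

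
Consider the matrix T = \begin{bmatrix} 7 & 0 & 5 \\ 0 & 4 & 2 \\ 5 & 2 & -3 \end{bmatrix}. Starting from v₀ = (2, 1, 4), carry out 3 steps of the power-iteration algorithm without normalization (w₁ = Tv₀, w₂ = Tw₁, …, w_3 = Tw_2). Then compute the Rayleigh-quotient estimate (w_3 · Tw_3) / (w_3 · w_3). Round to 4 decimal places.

8.8283

w1 = Tv₀ = (34, 12, 0)
w2 = Tw1 = (238, 48, 194)
w3 = Tw2 = (2636, 580, 704)
Tw3 = (21972, 3728, 12228)
w3·Tw3 = 2636·21972 + 580·3728 + 704·12228 = 68688944; w3·w3 = 2636·2636 + 580·580 + 704·704 = 7780512
λ ≈ 68688944/7780512 = 8.8283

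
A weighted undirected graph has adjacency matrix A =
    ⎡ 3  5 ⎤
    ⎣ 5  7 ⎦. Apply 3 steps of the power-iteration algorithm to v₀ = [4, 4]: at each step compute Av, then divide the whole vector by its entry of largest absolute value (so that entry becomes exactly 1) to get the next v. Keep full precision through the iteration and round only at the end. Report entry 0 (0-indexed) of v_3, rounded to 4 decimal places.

0.6770

Av0 = (32.00000, 48.00000); divide by 48.00000 → v1 = (0.66667, 1.00000)
Av1 = (7.00000, 10.33333); divide by 10.33333 → v2 = (0.67742, 1.00000)
Av2 = (7.03226, 10.38710); divide by 10.38710 → v3 = (0.67702, 1.00000)
Requested entry of v3: 3488/5152 = 0.6770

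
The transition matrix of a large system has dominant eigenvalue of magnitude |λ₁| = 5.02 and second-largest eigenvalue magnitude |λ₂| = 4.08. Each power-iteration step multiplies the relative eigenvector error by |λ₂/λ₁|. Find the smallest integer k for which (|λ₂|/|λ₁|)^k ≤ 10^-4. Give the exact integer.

|λ₂/λ₁| = 4.08/5.02 = 0.81275
Need k ≥ ln(10^-4) / ln(0.81275) = -9.2103 / -0.2073 ≈ 44.423
Smallest integer k satisfying the bound: 45

45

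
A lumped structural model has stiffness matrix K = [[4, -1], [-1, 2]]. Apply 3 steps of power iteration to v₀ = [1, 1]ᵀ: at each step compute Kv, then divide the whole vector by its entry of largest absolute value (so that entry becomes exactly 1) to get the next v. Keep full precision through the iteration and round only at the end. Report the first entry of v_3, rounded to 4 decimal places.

1.0000

Kv0 = (3.00000, 1.00000); divide by 3.00000 → v1 = (1.00000, 0.33333)
Kv1 = (3.66667, -0.33333); divide by 3.66667 → v2 = (1.00000, -0.09091)
Kv2 = (4.09091, -1.18182); divide by 4.09091 → v3 = (1.00000, -0.28889)
Requested entry of v3: 45/45 = 1.0000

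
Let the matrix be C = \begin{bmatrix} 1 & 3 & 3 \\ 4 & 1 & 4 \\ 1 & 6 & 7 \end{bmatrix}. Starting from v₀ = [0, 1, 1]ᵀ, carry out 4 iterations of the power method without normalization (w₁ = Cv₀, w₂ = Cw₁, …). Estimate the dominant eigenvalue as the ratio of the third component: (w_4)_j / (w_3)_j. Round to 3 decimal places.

λ ≈ 10.943

w1 = Cv₀ = (1·0 + 3·1 + 3·1; 4·0 + 1·1 + 4·1; 1·0 + 6·1 + 7·1) = (6, 5, 13)
w2 = Cw1 = (1·6 + 3·5 + 3·13; 4·6 + 1·5 + 4·13; 1·6 + 6·5 + 7·13) = (60, 81, 127)
w3 = Cw2 = (684, 829, 1435)
w4 = Cw3 = (7476, 9305, 15703)
Ratio at component: 15703 / 1435 = 10.943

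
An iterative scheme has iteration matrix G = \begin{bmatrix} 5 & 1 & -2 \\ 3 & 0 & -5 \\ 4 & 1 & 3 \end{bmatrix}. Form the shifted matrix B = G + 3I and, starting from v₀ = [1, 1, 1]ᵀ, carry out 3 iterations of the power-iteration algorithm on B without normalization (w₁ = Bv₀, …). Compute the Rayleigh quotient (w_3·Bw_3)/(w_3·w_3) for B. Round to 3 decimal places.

μ ≈ 6.872

B = G + 3I has rows (8, 1, -2); (3, 3, -5); (4, 1, 6)
w1 = Bv₀ = (7, 1, 11)
w2 = Bw1 = (35, -31, 95)
w3 = Bw2 = (59, -463, 679)
Bw3 = (-1349, -4607, 3847)
w3·Bw3 = 4665563; w3·w3 = 678891; μ ≈ 4665563/678891 = 6.872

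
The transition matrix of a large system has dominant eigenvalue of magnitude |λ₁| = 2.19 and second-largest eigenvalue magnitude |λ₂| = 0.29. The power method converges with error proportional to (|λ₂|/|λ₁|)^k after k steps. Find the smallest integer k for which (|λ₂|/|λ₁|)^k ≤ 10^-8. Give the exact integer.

|λ₂/λ₁| = 0.29/2.19 = 0.13242
Need k ≥ ln(10^-8) / ln(0.13242) = -18.4207 / -2.0218 ≈ 9.111
Smallest integer k satisfying the bound: 10

10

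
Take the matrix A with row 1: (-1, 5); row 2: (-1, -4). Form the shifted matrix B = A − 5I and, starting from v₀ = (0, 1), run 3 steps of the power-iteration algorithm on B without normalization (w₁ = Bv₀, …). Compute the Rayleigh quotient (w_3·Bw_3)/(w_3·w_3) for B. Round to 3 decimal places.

μ ≈ -8.958

B = A − 5I has rows (-6, 5); (-1, -9)
w1 = Bv₀ = ((-6)·0 + 5·1; (-1)·0 + (-9)·1) = (5, -9)
w2 = Bw1 = ((-6)·5 + 5·(-9); (-1)·5 + (-9)·(-9)) = (-75, 76)
w3 = Bw2 = (830, -609)
Bw3 = (-8025, 4651)
w3·Bw3 = -9493209; w3·w3 = 1059781; μ ≈ -9493209/1059781 = -8.958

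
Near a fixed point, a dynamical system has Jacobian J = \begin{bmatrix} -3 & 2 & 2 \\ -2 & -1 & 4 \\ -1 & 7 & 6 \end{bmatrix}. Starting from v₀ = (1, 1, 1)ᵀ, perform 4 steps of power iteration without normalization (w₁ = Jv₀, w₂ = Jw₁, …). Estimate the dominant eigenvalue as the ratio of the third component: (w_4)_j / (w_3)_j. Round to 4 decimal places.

w1 = Jv₀ = ((-3)·1 + 2·1 + 2·1; (-2)·1 + (-1)·1 + 4·1; (-1)·1 + 7·1 + 6·1) = (1, 1, 12)
w2 = Jw1 = ((-3)·1 + 2·1 + 2·12; (-2)·1 + (-1)·1 + 4·12; (-1)·1 + 7·1 + 6·12) = (23, 45, 78)
w3 = Jw2 = (177, 221, 760)
w4 = Jw3 = (1431, 2465, 5930)
Ratio at component: 5930 / 760 = 7.8026

7.8026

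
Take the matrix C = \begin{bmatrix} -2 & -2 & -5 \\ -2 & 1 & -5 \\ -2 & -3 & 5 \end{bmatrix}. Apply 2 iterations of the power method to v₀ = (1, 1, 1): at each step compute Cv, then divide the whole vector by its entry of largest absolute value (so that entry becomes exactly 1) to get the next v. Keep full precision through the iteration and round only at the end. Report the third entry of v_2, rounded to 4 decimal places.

Cv0 = (-9.00000, -6.00000, 0.00000); divide by -9.00000 → v1 = (1.00000, 0.66667, 0.00000)
Cv1 = (-3.33333, -1.33333, -4.00000); divide by -4.00000 → v2 = (0.83333, 0.33333, 1.00000)
Requested entry of v2: 36/36 = 1.0000

1.0000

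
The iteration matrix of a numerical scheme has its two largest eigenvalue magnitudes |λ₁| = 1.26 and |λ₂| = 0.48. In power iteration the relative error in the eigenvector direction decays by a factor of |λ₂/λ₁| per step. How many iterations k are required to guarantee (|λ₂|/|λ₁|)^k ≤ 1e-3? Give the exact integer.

8

|λ₂/λ₁| = 0.48/1.26 = 0.38095
Need k ≥ ln(1e-3) / ln(0.38095) = -6.9078 / -0.9651 ≈ 7.158
Smallest integer k satisfying the bound: 8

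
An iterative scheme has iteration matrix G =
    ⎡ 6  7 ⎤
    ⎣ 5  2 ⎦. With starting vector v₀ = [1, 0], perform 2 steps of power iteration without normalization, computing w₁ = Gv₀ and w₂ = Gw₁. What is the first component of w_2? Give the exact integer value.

71

w1 = Gv₀ = (6, 5)
w2 = Gw1 = (71, 40)
The requested component of w2 is 71.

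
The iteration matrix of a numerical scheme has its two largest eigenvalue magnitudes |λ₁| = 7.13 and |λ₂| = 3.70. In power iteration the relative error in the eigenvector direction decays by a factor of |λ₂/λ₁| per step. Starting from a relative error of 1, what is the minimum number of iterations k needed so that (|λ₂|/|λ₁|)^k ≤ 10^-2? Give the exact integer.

|λ₂/λ₁| = 3.70/7.13 = 0.51893
Need k ≥ ln(10^-2) / ln(0.51893) = -4.6052 / -0.6560 ≈ 7.020
Smallest integer k satisfying the bound: 8

8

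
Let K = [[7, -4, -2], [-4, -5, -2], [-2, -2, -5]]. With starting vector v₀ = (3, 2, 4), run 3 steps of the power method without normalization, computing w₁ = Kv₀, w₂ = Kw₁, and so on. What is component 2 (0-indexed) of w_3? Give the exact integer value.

w1 = Kv₀ = (7·3 + (-4)·2 + (-2)·4; (-4)·3 + (-5)·2 + (-2)·4; (-2)·3 + (-2)·2 + (-5)·4) = (5, -30, -30)
w2 = Kw1 = (7·5 + (-4)·(-30) + (-2)·(-30); (-4)·5 + (-5)·(-30) + (-2)·(-30); (-2)·5 + (-2)·(-30) + (-5)·(-30)) = (215, 190, 200)
w3 = Kw2 = (345, -2210, -1810)
The requested component of w3 is -1810.

-1810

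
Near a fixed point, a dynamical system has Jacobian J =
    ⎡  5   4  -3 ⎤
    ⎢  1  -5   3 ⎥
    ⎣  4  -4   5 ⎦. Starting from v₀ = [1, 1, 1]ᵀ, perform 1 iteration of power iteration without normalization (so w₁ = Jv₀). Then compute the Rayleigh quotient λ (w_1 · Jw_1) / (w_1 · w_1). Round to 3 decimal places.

w1 = Jv₀ = (6, -1, 5)
Jw1 = (11, 26, 53)
w1·Jw1 = 6·11 + (-1)·26 + 5·53 = 305; w1·w1 = 6·6 + (-1)·(-1) + 5·5 = 62
λ ≈ 305/62 = 4.919

4.919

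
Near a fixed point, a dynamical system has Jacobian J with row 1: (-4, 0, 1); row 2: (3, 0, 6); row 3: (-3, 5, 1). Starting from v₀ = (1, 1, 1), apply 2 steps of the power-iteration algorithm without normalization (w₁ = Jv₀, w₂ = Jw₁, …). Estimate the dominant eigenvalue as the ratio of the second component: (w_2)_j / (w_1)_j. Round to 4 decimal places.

1.0000

w1 = Jv₀ = ((-4)·1 + 0·1 + 1·1; 3·1 + 0·1 + 6·1; (-3)·1 + 5·1 + 1·1) = (-3, 9, 3)
w2 = Jw1 = ((-4)·(-3) + 0·9 + 1·3; 3·(-3) + 0·9 + 6·3; (-3)·(-3) + 5·9 + 1·3) = (15, 9, 57)
Ratio at component: 9 / 9 = 1.0000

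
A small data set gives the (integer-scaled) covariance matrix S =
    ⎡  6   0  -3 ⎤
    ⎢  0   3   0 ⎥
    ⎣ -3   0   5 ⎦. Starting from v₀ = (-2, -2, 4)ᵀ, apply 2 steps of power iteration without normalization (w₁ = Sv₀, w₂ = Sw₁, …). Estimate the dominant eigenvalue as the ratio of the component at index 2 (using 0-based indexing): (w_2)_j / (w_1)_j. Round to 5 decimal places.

w1 = Sv₀ = (-24, -6, 26)
w2 = Sw1 = (-222, -18, 202)
Ratio at component: 202 / 26 = 7.76923

7.76923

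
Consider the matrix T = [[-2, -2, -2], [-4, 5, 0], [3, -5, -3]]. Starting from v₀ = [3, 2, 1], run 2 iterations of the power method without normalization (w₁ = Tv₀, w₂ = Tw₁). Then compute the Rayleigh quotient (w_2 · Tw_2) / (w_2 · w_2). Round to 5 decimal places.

λ ≈ -0.68529

w1 = Tv₀ = ((-2)·3 + (-2)·2 + (-2)·1; (-4)·3 + 5·2 + 0·1; 3·3 + (-5)·2 + (-3)·1) = (-12, -2, -4)
w2 = Tw1 = ((-2)·(-12) + (-2)·(-2) + (-2)·(-4); (-4)·(-12) + 5·(-2) + 0·(-4); 3·(-12) + (-5)·(-2) + (-3)·(-4)) = (36, 38, -14)
Tw2 = (-120, 46, -40)
w2·Tw2 = 36·(-120) + 38·46 + (-14)·(-40) = -2012; w2·w2 = 36·36 + 38·38 + (-14)·(-14) = 2936
λ ≈ -2012/2936 = -0.68529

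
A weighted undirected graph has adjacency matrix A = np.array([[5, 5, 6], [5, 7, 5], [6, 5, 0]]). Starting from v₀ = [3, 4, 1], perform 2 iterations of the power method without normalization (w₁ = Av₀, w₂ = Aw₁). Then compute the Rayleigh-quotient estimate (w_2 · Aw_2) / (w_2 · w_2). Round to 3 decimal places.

15.041

w1 = Av₀ = (5·3 + 5·4 + 6·1; 5·3 + 7·4 + 5·1; 6·3 + 5·4 + 0·1) = (41, 48, 38)
w2 = Aw1 = (5·41 + 5·48 + 6·38; 5·41 + 7·48 + 5·38; 6·41 + 5·48 + 0·38) = (673, 731, 486)
Aw2 = (9936, 10912, 7693)
w2·Aw2 = 673·9936 + 731·10912 + 486·7693 = 18402398; w2·w2 = 673·673 + 731·731 + 486·486 = 1223486
λ ≈ 18402398/1223486 = 15.041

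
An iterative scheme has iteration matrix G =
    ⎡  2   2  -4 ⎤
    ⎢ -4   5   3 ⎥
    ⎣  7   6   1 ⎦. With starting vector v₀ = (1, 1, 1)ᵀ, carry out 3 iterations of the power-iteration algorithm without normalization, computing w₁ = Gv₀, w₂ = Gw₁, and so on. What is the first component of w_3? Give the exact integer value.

-124

w1 = Gv₀ = (0, 4, 14)
w2 = Gw1 = (-48, 62, 38)
w3 = Gw2 = (-124, 616, 74)
The requested component of w3 is -124.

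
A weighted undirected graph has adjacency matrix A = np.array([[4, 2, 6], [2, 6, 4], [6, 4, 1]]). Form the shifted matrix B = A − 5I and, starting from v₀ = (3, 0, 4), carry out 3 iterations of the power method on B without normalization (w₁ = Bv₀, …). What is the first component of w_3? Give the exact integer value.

B = A − 5I has rows (-1, 2, 6); (2, 1, 4); (6, 4, -4)
w1 = Bv₀ = ((-1)·3 + 2·0 + 6·4; 2·3 + 1·0 + 4·4; 6·3 + 4·0 + (-4)·4) = (21, 22, 2)
w2 = Bw1 = ((-1)·21 + 2·22 + 6·2; 2·21 + 1·22 + 4·2; 6·21 + 4·22 + (-4)·2) = (35, 72, 206)
w3 = Bw2 = (1345, 966, -326)
Requested component of w3: 1345

1345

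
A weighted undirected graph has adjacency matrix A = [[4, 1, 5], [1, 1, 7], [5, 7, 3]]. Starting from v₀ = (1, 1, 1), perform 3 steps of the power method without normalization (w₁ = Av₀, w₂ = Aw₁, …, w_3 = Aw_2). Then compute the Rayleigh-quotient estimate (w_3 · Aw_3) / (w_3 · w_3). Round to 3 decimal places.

11.734

w1 = Av₀ = (4·1 + 1·1 + 5·1; 1·1 + 1·1 + 7·1; 5·1 + 7·1 + 3·1) = (10, 9, 15)
w2 = Aw1 = (4·10 + 1·9 + 5·15; 1·10 + 1·9 + 7·15; 5·10 + 7·9 + 3·15) = (124, 124, 158)
w3 = Aw2 = (1410, 1354, 1962)
Aw3 = (16804, 16498, 22414)
w3·Aw3 = 1410·16804 + 1354·16498 + 1962·22414 = 90008200; w3·w3 = 1410·1410 + 1354·1354 + 1962·1962 = 7670860
λ ≈ 90008200/7670860 = 11.734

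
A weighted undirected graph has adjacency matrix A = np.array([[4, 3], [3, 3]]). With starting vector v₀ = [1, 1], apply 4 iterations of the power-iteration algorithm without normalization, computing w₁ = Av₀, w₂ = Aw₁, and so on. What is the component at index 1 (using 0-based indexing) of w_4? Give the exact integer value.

w1 = Av₀ = (4·1 + 3·1; 3·1 + 3·1) = (7, 6)
w2 = Aw1 = (4·7 + 3·6; 3·7 + 3·6) = (46, 39)
w3 = Aw2 = (301, 255)
w4 = Aw3 = (1969, 1668)
The requested component of w4 is 1668.

1668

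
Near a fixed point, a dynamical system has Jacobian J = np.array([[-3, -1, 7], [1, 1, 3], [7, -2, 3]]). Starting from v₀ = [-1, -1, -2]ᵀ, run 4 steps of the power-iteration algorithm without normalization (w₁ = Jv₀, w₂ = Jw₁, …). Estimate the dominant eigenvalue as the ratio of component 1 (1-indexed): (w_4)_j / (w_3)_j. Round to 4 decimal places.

w1 = Jv₀ = (-10, -8, -11)
w2 = Jw1 = (-39, -51, -87)
w3 = Jw2 = (-441, -351, -432)
w4 = Jw3 = (-1350, -2088, -3681)
Ratio at component: -1350 / -441 = 3.0612

3.0612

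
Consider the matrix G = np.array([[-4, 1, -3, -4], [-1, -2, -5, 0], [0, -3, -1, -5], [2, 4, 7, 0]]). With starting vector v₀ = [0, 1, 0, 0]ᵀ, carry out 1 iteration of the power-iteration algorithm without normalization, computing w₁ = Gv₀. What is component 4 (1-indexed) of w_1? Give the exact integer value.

w1 = Gv₀ = ((-4)·0 + 1·1 + (-3)·0 + (-4)·0; (-1)·0 + (-2)·1 + (-5)·0 + 0·0; 0·0 + (-3)·1 + (-1)·0 + (-5)·0; 2·0 + 4·1 + 7·0 + 0·0) = (1, -2, -3, 4)
The requested component of w1 is 4.

4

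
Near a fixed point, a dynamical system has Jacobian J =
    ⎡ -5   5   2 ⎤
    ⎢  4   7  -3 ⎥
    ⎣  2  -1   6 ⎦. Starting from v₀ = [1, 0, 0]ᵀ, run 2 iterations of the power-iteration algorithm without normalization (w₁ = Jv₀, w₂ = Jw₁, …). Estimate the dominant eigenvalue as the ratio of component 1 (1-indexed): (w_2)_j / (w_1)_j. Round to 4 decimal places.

-9.8000

w1 = Jv₀ = ((-5)·1 + 5·0 + 2·0; 4·1 + 7·0 + (-3)·0; 2·1 + (-1)·0 + 6·0) = (-5, 4, 2)
w2 = Jw1 = ((-5)·(-5) + 5·4 + 2·2; 4·(-5) + 7·4 + (-3)·2; 2·(-5) + (-1)·4 + 6·2) = (49, 2, -2)
Ratio at component: 49 / -5 = -9.8000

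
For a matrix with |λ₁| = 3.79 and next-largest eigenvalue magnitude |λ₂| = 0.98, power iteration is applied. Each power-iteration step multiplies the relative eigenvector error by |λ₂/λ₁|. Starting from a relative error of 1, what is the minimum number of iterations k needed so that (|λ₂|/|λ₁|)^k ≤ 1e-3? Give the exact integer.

|λ₂/λ₁| = 0.98/3.79 = 0.25858
Need k ≥ ln(1e-3) / ln(0.25858) = -6.9078 / -1.3526 ≈ 5.107
Smallest integer k satisfying the bound: 6

6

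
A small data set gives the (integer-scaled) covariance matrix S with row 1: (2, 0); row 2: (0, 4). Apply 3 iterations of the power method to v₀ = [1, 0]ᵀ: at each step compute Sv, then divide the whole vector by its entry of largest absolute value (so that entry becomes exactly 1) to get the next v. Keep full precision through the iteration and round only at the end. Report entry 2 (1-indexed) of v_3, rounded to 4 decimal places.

0.0000

Sv0 = (2.00000, 0.00000); divide by 2.00000 → v1 = (1.00000, 0.00000)
Sv1 = (2.00000, 0.00000); divide by 2.00000 → v2 = (1.00000, 0.00000)
Sv2 = (2.00000, 0.00000); divide by 2.00000 → v3 = (1.00000, 0.00000)
Requested entry of v3: 0/8 = 0.0000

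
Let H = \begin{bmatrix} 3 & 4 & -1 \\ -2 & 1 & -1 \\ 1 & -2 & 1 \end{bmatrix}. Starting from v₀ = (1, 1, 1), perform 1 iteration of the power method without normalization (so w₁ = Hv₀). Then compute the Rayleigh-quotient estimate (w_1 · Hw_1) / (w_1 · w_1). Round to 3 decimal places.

λ ≈ 2.200

w1 = Hv₀ = (3·1 + 4·1 + (-1)·1; (-2)·1 + 1·1 + (-1)·1; 1·1 + (-2)·1 + 1·1) = (6, -2, 0)
Hw1 = (10, -14, 10)
w1·Hw1 = 6·10 + (-2)·(-14) + 0·10 = 88; w1·w1 = 6·6 + (-2)·(-2) + 0·0 = 40
λ ≈ 88/40 = 2.200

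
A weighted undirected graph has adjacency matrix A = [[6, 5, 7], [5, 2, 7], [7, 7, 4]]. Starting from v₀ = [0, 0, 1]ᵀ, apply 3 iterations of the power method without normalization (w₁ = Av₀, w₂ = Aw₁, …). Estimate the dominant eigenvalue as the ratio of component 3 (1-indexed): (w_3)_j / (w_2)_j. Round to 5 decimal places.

w1 = Av₀ = (6·0 + 5·0 + 7·1; 5·0 + 2·0 + 7·1; 7·0 + 7·0 + 4·1) = (7, 7, 4)
w2 = Aw1 = (6·7 + 5·7 + 7·4; 5·7 + 2·7 + 7·4; 7·7 + 7·7 + 4·4) = (105, 77, 114)
w3 = Aw2 = (1813, 1477, 1730)
Ratio at component: 1730 / 114 = 15.17544

λ ≈ 15.17544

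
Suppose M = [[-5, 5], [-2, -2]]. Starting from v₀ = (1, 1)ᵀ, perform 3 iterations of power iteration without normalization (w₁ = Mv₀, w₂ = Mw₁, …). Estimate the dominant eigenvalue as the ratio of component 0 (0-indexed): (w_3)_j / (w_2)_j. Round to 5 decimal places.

w1 = Mv₀ = (0, -4)
w2 = Mw1 = (-20, 8)
w3 = Mw2 = (140, 24)
Ratio at component: 140 / -20 = -7.00000

λ ≈ -7.00000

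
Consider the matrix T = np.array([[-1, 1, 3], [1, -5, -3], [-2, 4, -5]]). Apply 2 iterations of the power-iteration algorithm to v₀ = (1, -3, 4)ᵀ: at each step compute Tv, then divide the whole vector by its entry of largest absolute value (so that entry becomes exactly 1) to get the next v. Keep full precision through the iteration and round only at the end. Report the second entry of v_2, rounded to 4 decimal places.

0.5294

Tv0 = (8.00000, 4.00000, -34.00000); divide by -34.00000 → v1 = (-0.23529, -0.11765, 1.00000)
Tv1 = (3.11765, -2.64706, -5.00000); divide by -5.00000 → v2 = (-0.62353, 0.52941, 1.00000)
Requested entry of v2: 90/170 = 0.5294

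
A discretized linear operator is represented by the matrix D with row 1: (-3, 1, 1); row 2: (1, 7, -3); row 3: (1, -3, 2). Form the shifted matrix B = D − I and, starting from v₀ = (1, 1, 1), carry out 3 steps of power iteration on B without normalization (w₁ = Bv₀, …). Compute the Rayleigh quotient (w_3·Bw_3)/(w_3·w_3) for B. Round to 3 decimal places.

6.928

B = D − I has rows (-4, 1, 1); (1, 6, -3); (1, -3, 1)
w1 = Bv₀ = (-2, 4, -1)
w2 = Bw1 = (11, 25, -15)
w3 = Bw2 = (-34, 206, -79)
Bw3 = (263, 1439, -731)
w3·Bw3 = 345241; w3·w3 = 49833; μ ≈ 345241/49833 = 6.928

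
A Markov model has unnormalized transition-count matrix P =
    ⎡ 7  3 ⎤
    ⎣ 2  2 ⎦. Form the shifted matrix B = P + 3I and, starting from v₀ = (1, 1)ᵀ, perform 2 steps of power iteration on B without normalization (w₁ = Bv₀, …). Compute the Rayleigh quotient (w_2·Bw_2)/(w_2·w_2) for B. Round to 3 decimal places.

μ ≈ 11.035

B = P + 3I has rows (10, 3); (2, 5)
w1 = Bv₀ = (10·1 + 3·1; 2·1 + 5·1) = (13, 7)
w2 = Bw1 = (10·13 + 3·7; 2·13 + 5·7) = (151, 61)
Bw2 = (1693, 607)
w2·Bw2 = 292670; w2·w2 = 26522; μ ≈ 292670/26522 = 11.035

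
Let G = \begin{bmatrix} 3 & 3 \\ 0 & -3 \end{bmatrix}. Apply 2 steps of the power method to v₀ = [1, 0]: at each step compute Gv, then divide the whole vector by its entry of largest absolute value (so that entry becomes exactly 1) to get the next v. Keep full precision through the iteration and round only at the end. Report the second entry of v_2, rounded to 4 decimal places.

Gv0 = (3.00000, 0.00000); divide by 3.00000 → v1 = (1.00000, 0.00000)
Gv1 = (3.00000, 0.00000); divide by 3.00000 → v2 = (1.00000, 0.00000)
Requested entry of v2: 0/9 = 0.0000

0.0000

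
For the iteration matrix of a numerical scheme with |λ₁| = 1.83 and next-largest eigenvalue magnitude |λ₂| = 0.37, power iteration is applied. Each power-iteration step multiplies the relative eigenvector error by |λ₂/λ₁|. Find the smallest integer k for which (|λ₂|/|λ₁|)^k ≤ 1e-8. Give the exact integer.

|λ₂/λ₁| = 0.37/1.83 = 0.20219
Need k ≥ ln(1e-8) / ln(0.20219) = -18.4207 / -1.5986 ≈ 11.523
Smallest integer k satisfying the bound: 12

12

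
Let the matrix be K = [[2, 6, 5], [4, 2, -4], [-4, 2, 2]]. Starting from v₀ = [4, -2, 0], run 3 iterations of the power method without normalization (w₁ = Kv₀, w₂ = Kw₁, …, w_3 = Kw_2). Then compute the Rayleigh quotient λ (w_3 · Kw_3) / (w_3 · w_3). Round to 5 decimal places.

w1 = Kv₀ = (2·4 + 6·(-2) + 5·0; 4·4 + 2·(-2) + (-4)·0; (-4)·4 + 2·(-2) + 2·0) = (-4, 12, -20)
w2 = Kw1 = (2·(-4) + 6·12 + 5·(-20); 4·(-4) + 2·12 + (-4)·(-20); (-4)·(-4) + 2·12 + 2·(-20)) = (-36, 88, 0)
w3 = Kw2 = (456, 32, 320)
Kw3 = (2704, 608, -1120)
w3·Kw3 = 456·2704 + 32·608 + 320·(-1120) = 894080; w3·w3 = 456·456 + 32·32 + 320·320 = 311360
λ ≈ 894080/311360 = 2.87153

2.87153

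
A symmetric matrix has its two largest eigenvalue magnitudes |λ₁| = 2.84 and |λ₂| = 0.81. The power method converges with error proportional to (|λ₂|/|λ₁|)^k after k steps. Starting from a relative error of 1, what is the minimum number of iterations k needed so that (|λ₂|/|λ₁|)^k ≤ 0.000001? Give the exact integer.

|λ₂/λ₁| = 0.81/2.84 = 0.28521
Need k ≥ ln(0.000001) / ln(0.28521) = -13.8155 / -1.2545 ≈ 11.013
Smallest integer k satisfying the bound: 12

12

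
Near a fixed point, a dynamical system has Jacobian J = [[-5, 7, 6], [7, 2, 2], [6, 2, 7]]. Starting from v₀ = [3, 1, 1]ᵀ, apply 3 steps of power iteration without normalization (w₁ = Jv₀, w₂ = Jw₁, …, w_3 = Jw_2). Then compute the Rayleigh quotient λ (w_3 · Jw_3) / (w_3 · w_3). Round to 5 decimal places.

λ ≈ 7.92170

w1 = Jv₀ = ((-5)·3 + 7·1 + 6·1; 7·3 + 2·1 + 2·1; 6·3 + 2·1 + 7·1) = (-2, 25, 27)
w2 = Jw1 = ((-5)·(-2) + 7·25 + 6·27; 7·(-2) + 2·25 + 2·27; 6·(-2) + 2·25 + 7·27) = (347, 90, 227)
w3 = Jw2 = (257, 3063, 3851)
Jw3 = (43262, 15627, 34625)
w3·Jw3 = 257·43262 + 3063·15627 + 3851·34625 = 192324710; w3·w3 = 257·257 + 3063·3063 + 3851·3851 = 24278219
λ ≈ 192324710/24278219 = 7.92170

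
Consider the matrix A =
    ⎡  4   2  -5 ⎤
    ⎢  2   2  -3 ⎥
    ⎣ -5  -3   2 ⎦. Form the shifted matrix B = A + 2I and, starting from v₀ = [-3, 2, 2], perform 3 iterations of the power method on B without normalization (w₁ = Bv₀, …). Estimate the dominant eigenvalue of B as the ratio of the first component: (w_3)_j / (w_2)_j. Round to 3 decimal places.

B = A + 2I has rows (6, 2, -5); (2, 4, -3); (-5, -3, 4)
w1 = Bv₀ = (-24, -4, 17)
w2 = Bw1 = (-237, -115, 200)
w3 = Bw2 = (-2652, -1534, 2330)
Ratio: -2652/-237 = 11.190

μ ≈ 11.190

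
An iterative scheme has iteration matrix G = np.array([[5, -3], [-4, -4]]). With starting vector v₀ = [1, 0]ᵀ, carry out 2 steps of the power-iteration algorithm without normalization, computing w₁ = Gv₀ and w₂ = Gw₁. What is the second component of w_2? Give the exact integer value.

w1 = Gv₀ = (5·1 + (-3)·0; (-4)·1 + (-4)·0) = (5, -4)
w2 = Gw1 = (5·5 + (-3)·(-4); (-4)·5 + (-4)·(-4)) = (37, -4)
The requested component of w2 is -4.

-4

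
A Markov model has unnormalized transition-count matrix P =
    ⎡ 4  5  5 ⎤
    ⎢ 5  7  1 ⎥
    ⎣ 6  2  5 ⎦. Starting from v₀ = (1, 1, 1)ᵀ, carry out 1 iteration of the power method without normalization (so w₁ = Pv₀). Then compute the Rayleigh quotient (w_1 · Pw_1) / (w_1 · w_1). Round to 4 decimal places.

λ ≈ 13.3727

w1 = Pv₀ = (14, 13, 13)
Pw1 = (186, 174, 175)
w1·Pw1 = 14·186 + 13·174 + 13·175 = 7141; w1·w1 = 14·14 + 13·13 + 13·13 = 534
λ ≈ 7141/534 = 13.3727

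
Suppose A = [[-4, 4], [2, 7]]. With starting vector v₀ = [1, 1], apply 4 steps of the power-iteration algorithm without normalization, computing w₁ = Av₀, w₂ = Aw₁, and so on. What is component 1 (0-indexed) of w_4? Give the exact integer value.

3807

w1 = Av₀ = ((-4)·1 + 4·1; 2·1 + 7·1) = (0, 9)
w2 = Aw1 = ((-4)·0 + 4·9; 2·0 + 7·9) = (36, 63)
w3 = Aw2 = (108, 513)
w4 = Aw3 = (1620, 3807)
The requested component of w4 is 3807.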